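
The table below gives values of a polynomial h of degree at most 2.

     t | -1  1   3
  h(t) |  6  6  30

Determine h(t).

h(t) = 3t^2 + 3

Write h(t) = at^2 + bt + c. Substituting each data point gives a linear system:
  a - b + c = 6
  a + b + c = 6
  9a + 3b + c = 30
Solving the system yields a = 3, b = 0, c = 3.
So h(t) = 3t² + 3.
Check: h(-1) = 6. ✓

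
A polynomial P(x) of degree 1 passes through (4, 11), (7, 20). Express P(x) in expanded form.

Write P(x) = ax + b. Substituting each data point gives a linear system:
  4a + b = 11
  7a + b = 20
Solving the system yields a = 3, b = -1.
So P(x) = 3x - 1.
Check: P(4) = 11. ✓

P(x) = 3x - 1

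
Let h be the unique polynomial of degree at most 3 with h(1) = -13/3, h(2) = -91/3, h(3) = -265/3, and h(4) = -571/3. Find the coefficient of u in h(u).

0

Write h(u) = au^3 + bu^2 + cu + d. Substituting each data point gives a linear system:
  a + b + c + d = -13/3
  8a + 4b + 2c + d = -91/3
  27a + 9b + 3c + d = -265/3
  64a + 16b + 4c + d = -571/3
Solving the system yields a = -2, b = -4, c = 0, d = 5/3.
So h(u) = -2u^3 - 4u^2 + 5/3.
The coefficient of u is 0.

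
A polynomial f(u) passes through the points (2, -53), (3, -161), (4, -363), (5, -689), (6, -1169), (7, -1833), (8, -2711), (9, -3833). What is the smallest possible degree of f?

3

Forward differences of the values at u = 2, 3, 4, 5, 6, 7, 8, 9:
  f  : -53  -161  -363  -689  -1169  -1833  -2711  -3833
  Δ  : -108  -202  -326  -480  -664  -878  -1122
  Δ^2: -94  -124  -154  -184  -214  -244
  Δ^3: -30  -30  -30  -30  -30
  Δ^4: 0  0  0  0
  Δ^5: 0  0  0
  Δ^6: 0  0
  Δ^7: 0
The third differences are constant (-30) and nonzero, while all higher differences vanish, so the minimal degree is 3.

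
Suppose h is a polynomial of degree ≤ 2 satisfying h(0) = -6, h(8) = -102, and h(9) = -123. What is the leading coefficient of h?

-1

Write h(u) = au^2 + bu + c. Substituting each data point gives a linear system:
  c = -6
  64a + 8b + c = -102
  81a + 9b + c = -123
Solving the system yields a = -1, b = -4, c = -6.
So h(u) = -u² - 4u - 6.
The leading coefficient is -1.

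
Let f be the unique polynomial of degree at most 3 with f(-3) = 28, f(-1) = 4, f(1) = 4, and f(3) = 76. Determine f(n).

Using the Lagrange interpolation formula with nodes -3, -1, 1, 3:
  L_0(n) = (n + 1)(n - 1)(n - 3) / -48
  L_1(n) = (n + 3)(n - 1)(n - 3) / 16
  L_2(n) = (n + 3)(n + 1)(n - 3) / -16
  L_3(n) = (n + 3)(n + 1)(n - 1) / 48
Then f(n) = 28·L_0(n) + 4·L_1(n) + 4·L_2(n) + 76·L_3(n).
Expanding and collecting terms gives f(n) = n³ + 6n² - n - 2.
Check: f(-1) = 4. ✓

f(n) = n^3 + 6n^2 - n - 2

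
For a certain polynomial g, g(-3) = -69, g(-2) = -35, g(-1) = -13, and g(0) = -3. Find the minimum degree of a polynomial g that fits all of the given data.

Forward differences of the values at s = -3, -2, -1, 0:
  g  : -69  -35  -13  -3
  Δ  : 34  22  10
  Δ^2: -12  -12
  Δ^3: 0
The second differences are constant (-12) and nonzero, while all higher differences vanish, so the minimal degree is 2.

2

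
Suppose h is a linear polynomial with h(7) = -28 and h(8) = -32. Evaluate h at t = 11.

-44

Using the Lagrange interpolation formula with nodes 7, 8:
  L_0(t) = (t - 8) / -1
  L_1(t) = (t - 7) / 1
Then h(t) = -28·L_0(t) - 32·L_1(t).
Expanding and collecting terms gives h(t) = -4t.
Evaluating at t = 11: h(11) = -44.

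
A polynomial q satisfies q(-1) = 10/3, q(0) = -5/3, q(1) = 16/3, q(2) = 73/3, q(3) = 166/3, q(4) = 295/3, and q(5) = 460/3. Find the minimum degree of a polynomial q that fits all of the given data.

Forward differences of the values at n = -1, 0, 1, 2, 3, 4, 5:
  q  : 10/3  -5/3  16/3  73/3  166/3  295/3  460/3
  Δ  : -5  7  19  31  43  55
  Δ^2: 12  12  12  12  12
  Δ^3: 0  0  0  0
  Δ^4: 0  0  0
  Δ^5: 0  0
  Δ^6: 0
The second differences are constant (12) and nonzero, while all higher differences vanish, so the minimal degree is 2.

2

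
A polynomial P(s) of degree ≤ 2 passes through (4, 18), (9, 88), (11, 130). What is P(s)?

Write P(s) = as^2 + bs + c. Substituting each data point gives a linear system:
  16a + 4b + c = 18
  81a + 9b + c = 88
  121a + 11b + c = 130
Solving the system yields a = 1, b = 1, c = -2.
So P(s) = s² + s - 2.
Check: P(9) = 88. ✓

P(s) = s^2 + s - 2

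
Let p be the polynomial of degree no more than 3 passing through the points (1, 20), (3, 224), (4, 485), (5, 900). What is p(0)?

Write p(s) = as^3 + bs^2 + cs + d. Substituting each data point gives a linear system:
  a + b + c + d = 20
  27a + 9b + 3c + d = 224
  64a + 16b + 4c + d = 485
  125a + 25b + 5c + d = 900
Solving the system yields a = 6, b = 5, c = 4, d = 5.
So p(s) = 6s^3 + 5s^2 + 4s + 5.
Then p(0) = 5.

5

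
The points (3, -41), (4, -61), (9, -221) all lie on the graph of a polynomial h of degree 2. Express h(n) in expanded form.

Write h(n) = an^2 + bn + c. Substituting each data point gives a linear system:
  9a + 3b + c = -41
  16a + 4b + c = -61
  81a + 9b + c = -221
Solving the system yields a = -2, b = -6, c = -5.
So h(n) = -2n² - 6n - 5.
Check: h(9) = -221. ✓

h(n) = -2n^2 - 6n - 5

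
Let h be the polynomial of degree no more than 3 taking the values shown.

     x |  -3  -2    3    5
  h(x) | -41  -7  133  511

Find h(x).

Using the Lagrange interpolation formula with nodes -3, -2, 3, 5:
  L_0(x) = (x + 2)(x - 3)(x - 5) / -48
  L_1(x) = (x + 3)(x - 3)(x - 5) / 35
  L_2(x) = (x + 3)(x + 2)(x - 5) / -60
  L_3(x) = (x + 3)(x + 2)(x - 3) / 112
Then h(x) = -41·L_0(x) - 7·L_1(x) + 133·L_2(x) + 511·L_3(x).
Expanding and collecting terms gives h(x) = 3x^3 + 5x^2 + 2x + 1.
Check: h(-2) = -7. ✓

h(x) = 3x^3 + 5x^2 + 2x + 1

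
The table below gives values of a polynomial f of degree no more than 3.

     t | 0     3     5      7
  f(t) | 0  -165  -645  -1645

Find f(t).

Using the Lagrange interpolation formula with nodes 0, 3, 5, 7:
  L_0(t) = (t - 3)(t - 5)(t - 7) / -105
  L_1(t) = t(t - 5)(t - 7) / 24
  L_2(t) = t(t - 3)(t - 7) / -20
  L_3(t) = t(t - 3)(t - 5) / 56
Then f(t) = 0·L_0(t) - 165·L_1(t) - 645·L_2(t) - 1645·L_3(t).
Expanding and collecting terms gives f(t) = -4t^3 - 5t^2 - 4t.
Check: f(3) = -165. ✓

f(t) = -4t^3 - 5t^2 - 4t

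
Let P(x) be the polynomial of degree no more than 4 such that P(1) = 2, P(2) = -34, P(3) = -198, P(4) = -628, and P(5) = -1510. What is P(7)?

-5614

Write P(x) = ax^4 + bx^3 + cx^2 + dx + e. Substituting each data point gives a linear system:
  a + b + c + d + e = 2
  16a + 8b + 4c + 2d + e = -34
  81a + 27b + 9c + 3d + e = -198
  256a + 64b + 16c + 4d + e = -628
  625a + 125b + 25c + 5d + e = -1510
Solving the system yields a = -2, b = -3, c = 4, d = 3, e = 0.
So P(x) = -2x^4 - 3x^3 + 4x^2 + 3x.
Then P(7) = -5614.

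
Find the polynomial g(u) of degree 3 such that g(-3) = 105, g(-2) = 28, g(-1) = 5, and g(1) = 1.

Write g(u) = au^3 + bu^2 + cu + d. Substituting each data point gives a linear system:
  -27a + 9b - 3c + d = 105
  -8a + 4b - 2c + d = 28
  -a + b - c + d = 5
  a + b + c + d = 1
Solving the system yields a = -5, b = -3, c = 3, d = 6.
So g(u) = -5u³ - 3u² + 3u + 6.
Check: g(1) = 1. ✓

g(u) = -5u^3 - 3u^2 + 3u + 6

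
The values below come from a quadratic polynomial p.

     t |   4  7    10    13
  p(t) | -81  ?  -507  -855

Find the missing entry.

The 3 known points determine the degree-2 polynomial uniquely.
Write p(t) = at^2 + bt + c. Substituting each data point gives a linear system:
  16a + 4b + c = -81
  100a + 10b + c = -507
  169a + 13b + c = -855
Solving the system yields a = -5, b = -1, c = 3.
So p(t) = -5t² - t + 3.
Then p(7) = -249.

-249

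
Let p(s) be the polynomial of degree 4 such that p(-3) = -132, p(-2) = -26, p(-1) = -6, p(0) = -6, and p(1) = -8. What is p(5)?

-1356

Forward differences of the values at s = -3, -2, -1, 0, 1:
  p  : -132  -26  -6  -6  -8
  Δ  : 106  20  0  -2
  Δ^2: -86  -20  -2
  Δ^3: 66  18
  Δ^4: -48
The fourth differences are constant, confirming degree 4.
Interpolating (Newton forward form) and evaluating at s = 5 gives p(5) = -1356.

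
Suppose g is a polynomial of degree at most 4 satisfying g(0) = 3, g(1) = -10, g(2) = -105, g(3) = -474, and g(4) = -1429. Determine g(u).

g(u) = -5u^4 - 2u^3 - 6u + 3

Write g(u) = au^4 + bu^3 + cu^2 + du + e. Substituting each data point gives a linear system:
  e = 3
  a + b + c + d + e = -10
  16a + 8b + 4c + 2d + e = -105
  81a + 27b + 9c + 3d + e = -474
  256a + 64b + 16c + 4d + e = -1429
Solving the system yields a = -5, b = -2, c = 0, d = -6, e = 3.
So g(u) = -5u^4 - 2u^3 - 6u + 3.
Check: g(4) = -1429. ✓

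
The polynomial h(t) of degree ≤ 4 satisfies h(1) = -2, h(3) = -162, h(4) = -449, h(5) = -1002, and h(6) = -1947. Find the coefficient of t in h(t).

Write h(t) = at^4 + bt^3 + ct^2 + dt + e. Substituting each data point gives a linear system:
  a + b + c + d + e = -2
  81a + 27b + 9c + 3d + e = -162
  256a + 64b + 16c + 4d + e = -449
  625a + 125b + 25c + 5d + e = -1002
  1296a + 216b + 36c + 6d + e = -1947
Solving the system yields a = -1, b = -3, c = 0, d = -1, e = 3.
So h(t) = -t⁴ - 3t³ - t + 3.
The coefficient of t is -1.

-1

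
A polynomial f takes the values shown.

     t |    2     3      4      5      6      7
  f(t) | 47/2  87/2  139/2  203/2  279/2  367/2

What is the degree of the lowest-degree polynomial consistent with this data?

2

Forward differences of the values at t = 2, 3, 4, 5, 6, 7:
  f  : 47/2  87/2  139/2  203/2  279/2  367/2
  Δ  : 20  26  32  38  44
  Δ^2: 6  6  6  6
  Δ^3: 0  0  0
  Δ^4: 0  0
  Δ^5: 0
The second differences are constant (6) and nonzero, while all higher differences vanish, so the minimal degree is 2.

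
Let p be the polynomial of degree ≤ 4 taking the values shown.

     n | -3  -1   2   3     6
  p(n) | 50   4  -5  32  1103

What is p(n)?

Write p(n) = an^4 + bn^3 + cn^2 + dn + e. Substituting each data point gives a linear system:
  81a - 27b + 9c - 3d + e = 50
  a - b + c - d + e = 4
  16a + 8b + 4c + 2d + e = -5
  81a + 27b + 9c + 3d + e = 32
  1296a + 216b + 36c + 6d + e = 1103
Solving the system yields a = 1, b = 0, c = -5, d = -3, e = 5.
So p(n) = n^4 - 5n^2 - 3n + 5.
Check: p(-3) = 50. ✓

p(n) = n^4 - 5n^2 - 3n + 5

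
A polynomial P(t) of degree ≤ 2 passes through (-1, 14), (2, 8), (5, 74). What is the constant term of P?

Write P(t) = at^2 + bt + c. Substituting each data point gives a linear system:
  a - b + c = 14
  4a + 2b + c = 8
  25a + 5b + c = 74
Solving the system yields a = 4, b = -6, c = 4.
So P(t) = 4t^2 - 6t + 4.
The constant term is 4.

4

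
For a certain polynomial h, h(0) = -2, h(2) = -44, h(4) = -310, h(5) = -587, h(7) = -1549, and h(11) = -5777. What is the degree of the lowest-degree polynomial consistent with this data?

Divided differences on the nodes 0, 2, 4, 5, 7, 11:
  order 0: -2  -44  -310  -587  -1549  -5777
  order 1: -21  -133  -277  -481  -1057
  order 2: -28  -48  -68  -96
  order 3: -4  -4  -4
  order 4: 0  0
  order 5: 0
The order-3 divided differences are all -4 (nonzero) and every higher order vanishes, so the data lies on a polynomial of degree exactly 3.

3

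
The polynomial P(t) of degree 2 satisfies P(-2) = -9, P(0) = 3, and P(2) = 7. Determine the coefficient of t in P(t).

Write P(t) = at^2 + bt + c. Substituting each data point gives a linear system:
  4a - 2b + c = -9
  c = 3
  4a + 2b + c = 7
Solving the system yields a = -1, b = 4, c = 3.
So P(t) = -t² + 4t + 3.
The coefficient of t is 4.

4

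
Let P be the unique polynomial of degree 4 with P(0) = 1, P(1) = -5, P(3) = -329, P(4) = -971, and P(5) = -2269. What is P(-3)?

-173

Using the Lagrange interpolation formula with nodes 0, 1, 3, 4, 5:
  L_0(x) = (x - 1)(x - 3)(x - 4)(x - 5) / 60
  L_1(x) = x(x - 3)(x - 4)(x - 5) / -24
  L_2(x) = x(x - 1)(x - 4)(x - 5) / 12
  L_3(x) = x(x - 1)(x - 3)(x - 5) / -12
  L_4(x) = x(x - 1)(x - 3)(x - 4) / 40
Then P(x) = 1·L_0(x) - 5·L_1(x) - 329·L_2(x) - 971·L_3(x) - 2269·L_4(x).
Expanding and collecting terms gives P(x) = -3x⁴ - 3x³ - x² + x + 1.
Evaluating at x = -3: P(-3) = -173.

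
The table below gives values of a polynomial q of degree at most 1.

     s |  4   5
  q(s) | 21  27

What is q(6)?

33

Write q(s) = as + b. Substituting each data point gives a linear system:
  4a + b = 21
  5a + b = 27
Solving the system yields a = 6, b = -3.
So q(s) = 6s - 3.
Then q(6) = 33.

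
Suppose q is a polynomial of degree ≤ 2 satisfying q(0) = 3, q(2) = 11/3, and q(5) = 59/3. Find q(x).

q(x) = x^2 - (5/3)x + 3

Using the Lagrange interpolation formula with nodes 0, 2, 5:
  L_0(x) = (x - 2)(x - 5) / 10
  L_1(x) = x(x - 5) / -6
  L_2(x) = x(x - 2) / 15
Then q(x) = 3·L_0(x) + 11/3·L_1(x) + 59/3·L_2(x).
Expanding and collecting terms gives q(x) = x^2 - (5/3)x + 3.
Check: q(0) = 3. ✓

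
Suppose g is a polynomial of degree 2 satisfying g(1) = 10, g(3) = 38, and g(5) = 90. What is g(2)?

21

Write g(s) = as^2 + bs + c. Substituting each data point gives a linear system:
  a + b + c = 10
  9a + 3b + c = 38
  25a + 5b + c = 90
Solving the system yields a = 3, b = 2, c = 5.
So g(s) = 3s² + 2s + 5.
Then g(2) = 21.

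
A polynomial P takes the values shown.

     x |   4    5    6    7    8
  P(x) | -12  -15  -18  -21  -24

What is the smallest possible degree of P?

Forward differences of the values at x = 4, 5, 6, 7, 8:
  P  : -12  -15  -18  -21  -24
  Δ  : -3  -3  -3  -3
  Δ^2: 0  0  0
  Δ^3: 0  0
  Δ^4: 0
The first differences are constant (-3) and nonzero, while all higher differences vanish, so the minimal degree is 1.

1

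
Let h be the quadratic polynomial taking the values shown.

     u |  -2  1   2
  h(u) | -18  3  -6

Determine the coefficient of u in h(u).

Write h(u) = au^2 + bu + c. Substituting each data point gives a linear system:
  4a - 2b + c = -18
  a + b + c = 3
  4a + 2b + c = -6
Solving the system yields a = -4, b = 3, c = 4.
So h(u) = -4u^2 + 3u + 4.
The coefficient of u is 3.

3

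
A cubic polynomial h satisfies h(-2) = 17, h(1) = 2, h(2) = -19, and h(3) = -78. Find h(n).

h(n) = -3n^3 - n^2 + 3n + 3

Write h(n) = an^3 + bn^2 + cn + d. Substituting each data point gives a linear system:
  -8a + 4b - 2c + d = 17
  a + b + c + d = 2
  8a + 4b + 2c + d = -19
  27a + 9b + 3c + d = -78
Solving the system yields a = -3, b = -1, c = 3, d = 3.
So h(n) = -3n^3 - n^2 + 3n + 3.
Check: h(-2) = 17. ✓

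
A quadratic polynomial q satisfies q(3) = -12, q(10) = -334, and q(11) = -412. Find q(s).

q(s) = -4s^2 + 6s + 6

Write q(s) = as^2 + bs + c. Substituting each data point gives a linear system:
  9a + 3b + c = -12
  100a + 10b + c = -334
  121a + 11b + c = -412
Solving the system yields a = -4, b = 6, c = 6.
So q(s) = -4s^2 + 6s + 6.
Check: q(10) = -334. ✓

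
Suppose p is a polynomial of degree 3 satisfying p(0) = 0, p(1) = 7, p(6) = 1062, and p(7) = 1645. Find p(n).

p(n) = 4n^3 + 6n^2 - 3n

Using the Lagrange interpolation formula with nodes 0, 1, 6, 7:
  L_0(n) = (n - 1)(n - 6)(n - 7) / -42
  L_1(n) = n(n - 6)(n - 7) / 30
  L_2(n) = n(n - 1)(n - 7) / -30
  L_3(n) = n(n - 1)(n - 6) / 42
Then p(n) = 0·L_0(n) + 7·L_1(n) + 1062·L_2(n) + 1645·L_3(n).
Expanding and collecting terms gives p(n) = 4n^3 + 6n^2 - 3n.
Check: p(6) = 1062. ✓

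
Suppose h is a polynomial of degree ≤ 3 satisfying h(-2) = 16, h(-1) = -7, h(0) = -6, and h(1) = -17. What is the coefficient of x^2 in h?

-6

Write h(x) = ax^3 + bx^2 + cx + d. Substituting each data point gives a linear system:
  -8a + 4b - 2c + d = 16
  -a + b - c + d = -7
  d = -6
  a + b + c + d = -17
Solving the system yields a = -6, b = -6, c = 1, d = -6.
So h(x) = -6x^3 - 6x^2 + x - 6.
The coefficient of x^2 is -6.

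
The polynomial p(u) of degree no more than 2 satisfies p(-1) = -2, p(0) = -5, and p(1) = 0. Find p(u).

Write p(u) = au^2 + bu + c. Substituting each data point gives a linear system:
  a - b + c = -2
  c = -5
  a + b + c = 0
Solving the system yields a = 4, b = 1, c = -5.
So p(u) = 4u² + u - 5.
Check: p(-1) = -2. ✓

p(u) = 4u^2 + u - 5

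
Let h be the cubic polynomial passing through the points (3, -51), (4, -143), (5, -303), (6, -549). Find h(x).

Using the Lagrange interpolation formula with nodes 3, 4, 5, 6:
  L_0(x) = (x - 4)(x - 5)(x - 6) / -6
  L_1(x) = (x - 3)(x - 5)(x - 6) / 2
  L_2(x) = (x - 3)(x - 4)(x - 6) / -2
  L_3(x) = (x - 3)(x - 4)(x - 5) / 6
Then h(x) = -51·L_0(x) - 143·L_1(x) - 303·L_2(x) - 549·L_3(x).
Expanding and collecting terms gives h(x) = -3x³ + 2x² + 5x - 3.
Check: h(3) = -51. ✓

h(x) = -3x^3 + 2x^2 + 5x - 3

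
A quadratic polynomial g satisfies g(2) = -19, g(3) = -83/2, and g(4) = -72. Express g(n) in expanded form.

Using the Lagrange interpolation formula with nodes 2, 3, 4:
  L_0(n) = (n - 3)(n - 4) / 2
  L_1(n) = (n - 2)(n - 4) / -1
  L_2(n) = (n - 2)(n - 3) / 2
Then g(n) = -19·L_0(n) - 83/2·L_1(n) - 72·L_2(n).
Expanding and collecting terms gives g(n) = -4n² - (5/2)n + 2.
Check: g(2) = -19. ✓

g(n) = -4n^2 - (5/2)n + 2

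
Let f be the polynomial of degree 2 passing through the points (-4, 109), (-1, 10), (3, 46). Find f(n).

Using the Lagrange interpolation formula with nodes -4, -1, 3:
  L_0(n) = (n + 1)(n - 3) / 21
  L_1(n) = (n + 4)(n - 3) / -12
  L_2(n) = (n + 4)(n + 1) / 28
Then f(n) = 109·L_0(n) + 10·L_1(n) + 46·L_2(n).
Expanding and collecting terms gives f(n) = 6n² - 3n + 1.
Check: f(-4) = 109. ✓

f(n) = 6n^2 - 3n + 1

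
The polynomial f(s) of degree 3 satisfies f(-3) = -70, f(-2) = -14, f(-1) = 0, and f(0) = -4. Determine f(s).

f(s) = 4s^3 + 3s^2 - 5s - 4

Using the Lagrange interpolation formula with nodes -3, -2, -1, 0:
  L_0(s) = (s + 2)(s + 1)s / -6
  L_1(s) = (s + 3)(s + 1)s / 2
  L_2(s) = (s + 3)(s + 2)s / -2
  L_3(s) = (s + 3)(s + 2)(s + 1) / 6
Then f(s) = -70·L_0(s) - 14·L_1(s) + 0·L_2(s) - 4·L_3(s).
Expanding and collecting terms gives f(s) = 4s^3 + 3s^2 - 5s - 4.
Check: f(-1) = 0. ✓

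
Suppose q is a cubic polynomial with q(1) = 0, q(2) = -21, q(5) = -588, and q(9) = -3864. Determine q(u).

Write q(u) = au^3 + bu^2 + cu + d. Substituting each data point gives a linear system:
  a + b + c + d = 0
  8a + 4b + 2c + d = -21
  125a + 25b + 5c + d = -588
  729a + 81b + 9c + d = -3864
Solving the system yields a = -6, b = 6, c = 3, d = -3.
So q(u) = -6u³ + 6u² + 3u - 3.
Check: q(1) = 0. ✓

q(u) = -6u^3 + 6u^2 + 3u - 3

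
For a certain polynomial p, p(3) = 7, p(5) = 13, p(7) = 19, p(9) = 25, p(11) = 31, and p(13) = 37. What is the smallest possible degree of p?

1

Forward differences of the values at t = 3, 5, 7, 9, 11, 13:
  p  : 7  13  19  25  31  37
  Δ  : 6  6  6  6  6
  Δ^2: 0  0  0  0
  Δ^3: 0  0  0
  Δ^4: 0  0
  Δ^5: 0
The first differences are constant (6) and nonzero, while all higher differences vanish, so the minimal degree is 1.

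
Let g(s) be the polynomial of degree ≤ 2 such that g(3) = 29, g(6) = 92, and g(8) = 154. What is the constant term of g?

2

Write g(s) = as^2 + bs + c. Substituting each data point gives a linear system:
  9a + 3b + c = 29
  36a + 6b + c = 92
  64a + 8b + c = 154
Solving the system yields a = 2, b = 3, c = 2.
So g(s) = 2s^2 + 3s + 2.
The constant term is 2.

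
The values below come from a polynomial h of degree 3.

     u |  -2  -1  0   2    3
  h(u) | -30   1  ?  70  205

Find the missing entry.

4

The 4 known points determine the degree-3 polynomial uniquely.
Write h(u) = au^3 + bu^2 + cu + d. Substituting each data point gives a linear system:
  -8a + 4b - 2c + d = -30
  -a + b - c + d = 1
  8a + 4b + 2c + d = 70
  27a + 9b + 3c + d = 205
Solving the system yields a = 6, b = 4, c = 1, d = 4.
So h(u) = 6u^3 + 4u^2 + u + 4.
Then h(0) = 4.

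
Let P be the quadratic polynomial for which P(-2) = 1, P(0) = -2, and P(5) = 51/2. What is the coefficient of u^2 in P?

1

Write P(u) = au^2 + bu + c. Substituting each data point gives a linear system:
  4a - 2b + c = 1
  c = -2
  25a + 5b + c = 51/2
Solving the system yields a = 1, b = 1/2, c = -2.
So P(u) = u^2 + (1/2)u - 2.
The leading coefficient is 1.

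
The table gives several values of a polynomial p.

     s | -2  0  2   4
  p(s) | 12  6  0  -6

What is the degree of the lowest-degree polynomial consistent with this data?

Forward differences of the values at s = -2, 0, 2, 4:
  p  : 12  6  0  -6
  Δ  : -6  -6  -6
  Δ^2: 0  0
  Δ^3: 0
The first differences are constant (-6) and nonzero, while all higher differences vanish, so the minimal degree is 1.

1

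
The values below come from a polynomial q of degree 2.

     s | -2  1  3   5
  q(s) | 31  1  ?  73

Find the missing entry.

The 3 known points determine the degree-2 polynomial uniquely.
Write q(s) = as^2 + bs + c. Substituting each data point gives a linear system:
  4a - 2b + c = 31
  a + b + c = 1
  25a + 5b + c = 73
Solving the system yields a = 4, b = -6, c = 3.
So q(s) = 4s^2 - 6s + 3.
Then q(3) = 21.

21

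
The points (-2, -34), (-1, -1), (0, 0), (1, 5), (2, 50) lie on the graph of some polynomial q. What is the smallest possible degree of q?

Forward differences of the values at n = -2, -1, 0, 1, 2:
  q  : -34  -1  0  5  50
  Δ  : 33  1  5  45
  Δ^2: -32  4  40
  Δ^3: 36  36
  Δ^4: 0
The third differences are constant (36) and nonzero, while all higher differences vanish, so the minimal degree is 3.

3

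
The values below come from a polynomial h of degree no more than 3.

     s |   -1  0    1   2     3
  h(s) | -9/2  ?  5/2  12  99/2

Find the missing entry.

On equispaced nodes a degree-3 polynomial has vanishing fourth forward difference, so
  h(-1) - 4·h(0) + 6·h(1) - 4·h(2) + h(3) = 0.
Substituting the known values and solving for h(0):
  -4·h(0) = -12
  h(0) = 3.

3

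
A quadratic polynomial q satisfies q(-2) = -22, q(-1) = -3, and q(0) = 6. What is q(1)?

Using the Lagrange interpolation formula with nodes -2, -1, 0:
  L_0(t) = (t + 1)t / 2
  L_1(t) = (t + 2)t / -1
  L_2(t) = (t + 2)(t + 1) / 2
Then q(t) = -22·L_0(t) - 3·L_1(t) + 6·L_2(t).
Expanding and collecting terms gives q(t) = -5t^2 + 4t + 6.
Evaluating at t = 1: q(1) = 5.

5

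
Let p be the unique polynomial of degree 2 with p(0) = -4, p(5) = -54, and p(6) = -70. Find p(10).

Using the Lagrange interpolation formula with nodes 0, 5, 6:
  L_0(x) = (x - 5)(x - 6) / 30
  L_1(x) = x(x - 6) / -5
  L_2(x) = x(x - 5) / 6
Then p(x) = -4·L_0(x) - 54·L_1(x) - 70·L_2(x).
Expanding and collecting terms gives p(x) = -x² - 5x - 4.
Evaluating at x = 10: p(10) = -154.

-154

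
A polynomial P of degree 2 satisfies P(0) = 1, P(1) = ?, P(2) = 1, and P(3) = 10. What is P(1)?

-2

On equispaced nodes a degree-2 polynomial has vanishing third forward difference, so
  - P(0) + 3·P(1) - 3·P(2) + P(3) = 0.
Substituting the known values and solving for P(1):
  3·P(1) = -6
  P(1) = -2.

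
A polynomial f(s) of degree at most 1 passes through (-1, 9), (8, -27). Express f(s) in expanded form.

f(s) = -4s + 5

Using the Lagrange interpolation formula with nodes -1, 8:
  L_0(s) = (s - 8) / -9
  L_1(s) = (s + 1) / 9
Then f(s) = 9·L_0(s) - 27·L_1(s).
Expanding and collecting terms gives f(s) = -4s + 5.
Check: f(8) = -27. ✓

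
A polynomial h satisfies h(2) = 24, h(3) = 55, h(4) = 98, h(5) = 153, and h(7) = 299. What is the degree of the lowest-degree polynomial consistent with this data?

Divided differences on the nodes 2, 3, 4, 5, 7:
  order 0: 24  55  98  153  299
  order 1: 31  43  55  73
  order 2: 6  6  6
  order 3: 0  0
  order 4: 0
The order-2 divided differences are all 6 (nonzero) and every higher order vanishes, so the data lies on a polynomial of degree exactly 2.

2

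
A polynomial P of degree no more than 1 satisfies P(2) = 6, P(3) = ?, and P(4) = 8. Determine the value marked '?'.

On equispaced nodes a degree-1 polynomial has vanishing second forward difference, so
  P(2) - 2·P(3) + P(4) = 0.
Substituting the known values and solving for P(3):
  -2·P(3) = -14
  P(3) = 7.

7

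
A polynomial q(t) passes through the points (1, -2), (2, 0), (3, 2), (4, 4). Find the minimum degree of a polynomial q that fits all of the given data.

1

Forward differences of the values at t = 1, 2, 3, 4:
  q  : -2  0  2  4
  Δ  : 2  2  2
  Δ^2: 0  0
  Δ^3: 0
The first differences are constant (2) and nonzero, while all higher differences vanish, so the minimal degree is 1.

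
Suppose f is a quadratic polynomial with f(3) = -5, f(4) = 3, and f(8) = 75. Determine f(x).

Write f(x) = ax^2 + bx + c. Substituting each data point gives a linear system:
  9a + 3b + c = -5
  16a + 4b + c = 3
  64a + 8b + c = 75
Solving the system yields a = 2, b = -6, c = -5.
So f(x) = 2x² - 6x - 5.
Check: f(8) = 75. ✓

f(x) = 2x^2 - 6x - 5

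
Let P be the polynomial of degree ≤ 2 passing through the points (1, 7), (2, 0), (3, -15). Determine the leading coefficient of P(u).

Write P(u) = au^2 + bu + c. Substituting each data point gives a linear system:
  a + b + c = 7
  4a + 2b + c = 0
  9a + 3b + c = -15
Solving the system yields a = -4, b = 5, c = 6.
So P(u) = -4u^2 + 5u + 6.
The leading coefficient is -4.

-4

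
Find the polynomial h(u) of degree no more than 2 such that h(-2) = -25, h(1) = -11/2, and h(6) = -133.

h(u) = -4u^2 + (5/2)u - 4

Write h(u) = au^2 + bu + c. Substituting each data point gives a linear system:
  4a - 2b + c = -25
  a + b + c = -11/2
  36a + 6b + c = -133
Solving the system yields a = -4, b = 5/2, c = -4.
So h(u) = -4u^2 + (5/2)u - 4.
Check: h(6) = -133. ✓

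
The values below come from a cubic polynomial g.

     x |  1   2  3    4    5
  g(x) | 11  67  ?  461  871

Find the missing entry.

205

The 4 known points determine the degree-3 polynomial uniquely.
Write g(x) = ax^3 + bx^2 + cx + d. Substituting each data point gives a linear system:
  a + b + c + d = 11
  8a + 4b + 2c + d = 67
  64a + 16b + 4c + d = 461
  125a + 25b + 5c + d = 871
Solving the system yields a = 6, b = 5, c = -1, d = 1.
So g(x) = 6x^3 + 5x^2 - x + 1.
Then g(3) = 205.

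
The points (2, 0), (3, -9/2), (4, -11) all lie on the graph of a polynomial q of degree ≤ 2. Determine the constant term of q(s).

Write q(s) = as^2 + bs + c. Substituting each data point gives a linear system:
  4a + 2b + c = 0
  9a + 3b + c = -9/2
  16a + 4b + c = -11
Solving the system yields a = -1, b = 1/2, c = 3.
So q(s) = -s² + (1/2)s + 3.
The constant term is 3.

3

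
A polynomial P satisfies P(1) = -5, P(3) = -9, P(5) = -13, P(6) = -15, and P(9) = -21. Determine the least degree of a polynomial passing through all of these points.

Divided differences on the nodes 1, 3, 5, 6, 9:
  order 0: -5  -9  -13  -15  -21
  order 1: -2  -2  -2  -2
  order 2: 0  0  0
  order 3: 0  0
  order 4: 0
The order-1 divided differences are all -2 (nonzero) and every higher order vanishes, so the data lies on a polynomial of degree exactly 1.

1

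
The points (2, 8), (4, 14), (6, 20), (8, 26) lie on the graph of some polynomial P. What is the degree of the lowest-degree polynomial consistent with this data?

Forward differences of the values at s = 2, 4, 6, 8:
  P  : 8  14  20  26
  Δ  : 6  6  6
  Δ^2: 0  0
  Δ^3: 0
The first differences are constant (6) and nonzero, while all higher differences vanish, so the minimal degree is 1.

1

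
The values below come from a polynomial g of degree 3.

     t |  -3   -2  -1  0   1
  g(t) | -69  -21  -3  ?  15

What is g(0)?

On equispaced nodes a degree-3 polynomial has vanishing fourth forward difference, so
  g(-3) - 4·g(-2) + 6·g(-1) - 4·g(0) + g(1) = 0.
Substituting the known values and solving for g(0):
  -4·g(0) = -12
  g(0) = 3.

3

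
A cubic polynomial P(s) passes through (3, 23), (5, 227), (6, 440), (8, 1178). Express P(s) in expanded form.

Write P(s) = as^3 + bs^2 + cs + d. Substituting each data point gives a linear system:
  27a + 9b + 3c + d = 23
  125a + 25b + 5c + d = 227
  216a + 36b + 6c + d = 440
  512a + 64b + 8c + d = 1178
Solving the system yields a = 3, b = -5, c = -5, d = 2.
So P(s) = 3s³ - 5s² - 5s + 2.
Check: P(3) = 23. ✓

P(s) = 3s^3 - 5s^2 - 5s + 2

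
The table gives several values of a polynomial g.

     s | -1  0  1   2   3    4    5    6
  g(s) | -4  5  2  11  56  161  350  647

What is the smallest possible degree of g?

Forward differences of the values at s = -1, 0, 1, 2, 3, 4, 5, 6:
  g  : -4  5  2  11  56  161  350  647
  Δ  : 9  -3  9  45  105  189  297
  Δ^2: -12  12  36  60  84  108
  Δ^3: 24  24  24  24  24
  Δ^4: 0  0  0  0
  Δ^5: 0  0  0
  Δ^6: 0  0
  Δ^7: 0
The third differences are constant (24) and nonzero, while all higher differences vanish, so the minimal degree is 3.

3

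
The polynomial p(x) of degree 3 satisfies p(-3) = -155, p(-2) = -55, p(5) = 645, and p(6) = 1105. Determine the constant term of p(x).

Write p(x) = ax^3 + bx^2 + cx + d. Substituting each data point gives a linear system:
  -27a + 9b - 3c + d = -155
  -8a + 4b - 2c + d = -55
  125a + 25b + 5c + d = 645
  216a + 36b + 6c + d = 1105
Solving the system yields a = 5, b = 0, c = 5, d = -5.
So p(x) = 5x^3 + 5x - 5.
The constant term is -5.

-5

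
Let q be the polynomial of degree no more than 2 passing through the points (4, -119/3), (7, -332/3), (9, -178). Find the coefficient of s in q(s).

-5/3

Write q(s) = as^2 + bs + c. Substituting each data point gives a linear system:
  16a + 4b + c = -119/3
  49a + 7b + c = -332/3
  81a + 9b + c = -178
Solving the system yields a = -2, b = -5/3, c = -1.
So q(s) = -2s² - (5/3)s - 1.
The coefficient of s is -5/3.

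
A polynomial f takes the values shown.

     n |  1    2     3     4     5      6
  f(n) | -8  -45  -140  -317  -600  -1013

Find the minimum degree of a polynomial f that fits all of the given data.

3

Forward differences of the values at n = 1, 2, 3, 4, 5, 6:
  f  : -8  -45  -140  -317  -600  -1013
  Δ  : -37  -95  -177  -283  -413
  Δ^2: -58  -82  -106  -130
  Δ^3: -24  -24  -24
  Δ^4: 0  0
  Δ^5: 0
The third differences are constant (-24) and nonzero, while all higher differences vanish, so the minimal degree is 3.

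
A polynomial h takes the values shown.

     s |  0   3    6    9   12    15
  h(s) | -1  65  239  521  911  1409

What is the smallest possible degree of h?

2

Forward differences of the values at s = 0, 3, 6, 9, 12, 15:
  h  : -1  65  239  521  911  1409
  Δ  : 66  174  282  390  498
  Δ^2: 108  108  108  108
  Δ^3: 0  0  0
  Δ^4: 0  0
  Δ^5: 0
The second differences are constant (108) and nonzero, while all higher differences vanish, so the minimal degree is 2.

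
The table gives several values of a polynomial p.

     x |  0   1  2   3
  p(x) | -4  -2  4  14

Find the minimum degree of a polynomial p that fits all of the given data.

2

Forward differences of the values at x = 0, 1, 2, 3:
  p  : -4  -2  4  14
  Δ  : 2  6  10
  Δ^2: 4  4
  Δ^3: 0
The second differences are constant (4) and nonzero, while all higher differences vanish, so the minimal degree is 2.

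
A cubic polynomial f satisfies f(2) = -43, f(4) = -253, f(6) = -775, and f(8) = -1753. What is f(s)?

Write f(s) = as^3 + bs^2 + cs + d. Substituting each data point gives a linear system:
  8a + 4b + 2c + d = -43
  64a + 16b + 4c + d = -253
  216a + 36b + 6c + d = -775
  512a + 64b + 8c + d = -1753
Solving the system yields a = -3, b = -3, c = -3, d = -1.
So f(s) = -3s^3 - 3s^2 - 3s - 1.
Check: f(8) = -1753. ✓

f(s) = -3s^3 - 3s^2 - 3s - 1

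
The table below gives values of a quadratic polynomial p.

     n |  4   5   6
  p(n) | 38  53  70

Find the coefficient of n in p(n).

6

Write p(n) = an^2 + bn + c. Substituting each data point gives a linear system:
  16a + 4b + c = 38
  25a + 5b + c = 53
  36a + 6b + c = 70
Solving the system yields a = 1, b = 6, c = -2.
So p(n) = n^2 + 6n - 2.
The coefficient of n is 6.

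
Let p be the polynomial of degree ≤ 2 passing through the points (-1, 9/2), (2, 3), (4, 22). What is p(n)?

Using the Lagrange interpolation formula with nodes -1, 2, 4:
  L_0(n) = (n - 2)(n - 4) / 15
  L_1(n) = (n + 1)(n - 4) / -6
  L_2(n) = (n + 1)(n - 2) / 10
Then p(n) = 9/2·L_0(n) + 3·L_1(n) + 22·L_2(n).
Expanding and collecting terms gives p(n) = 2n^2 - (5/2)n.
Check: p(2) = 3. ✓

p(n) = 2n^2 - (5/2)n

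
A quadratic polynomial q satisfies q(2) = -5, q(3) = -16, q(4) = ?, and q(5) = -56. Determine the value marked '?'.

-33

On equispaced nodes a degree-2 polynomial has vanishing third forward difference, so
  - q(2) + 3·q(3) - 3·q(4) + q(5) = 0.
Substituting the known values and solving for q(4):
  -3·q(4) = 99
  q(4) = -33.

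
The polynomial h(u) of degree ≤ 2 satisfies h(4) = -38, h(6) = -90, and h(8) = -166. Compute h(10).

-266

Using the Lagrange interpolation formula with nodes 4, 6, 8:
  L_0(u) = (u - 6)(u - 8) / 8
  L_1(u) = (u - 4)(u - 8) / -4
  L_2(u) = (u - 4)(u - 6) / 8
Then h(u) = -38·L_0(u) - 90·L_1(u) - 166·L_2(u).
Expanding and collecting terms gives h(u) = -3u² + 4u - 6.
Evaluating at u = 10: h(10) = -266.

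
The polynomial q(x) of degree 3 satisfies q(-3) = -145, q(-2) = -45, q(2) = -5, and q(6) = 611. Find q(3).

35

Write q(x) = ax^3 + bx^2 + cx + d. Substituting each data point gives a linear system:
  -27a + 9b - 3c + d = -145
  -8a + 4b - 2c + d = -45
  8a + 4b + 2c + d = -5
  216a + 36b + 6c + d = 611
Solving the system yields a = 4, b = -6, c = -6, d = -1.
So q(x) = 4x³ - 6x² - 6x - 1.
Then q(3) = 35.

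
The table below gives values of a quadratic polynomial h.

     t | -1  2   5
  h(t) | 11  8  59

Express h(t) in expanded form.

h(t) = 3t^2 - 4t + 4

Using the Lagrange interpolation formula with nodes -1, 2, 5:
  L_0(t) = (t - 2)(t - 5) / 18
  L_1(t) = (t + 1)(t - 5) / -9
  L_2(t) = (t + 1)(t - 2) / 18
Then h(t) = 11·L_0(t) + 8·L_1(t) + 59·L_2(t).
Expanding and collecting terms gives h(t) = 3t² - 4t + 4.
Check: h(-1) = 11. ✓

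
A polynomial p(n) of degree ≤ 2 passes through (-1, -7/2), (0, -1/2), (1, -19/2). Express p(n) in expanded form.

Write p(n) = an^2 + bn + c. Substituting each data point gives a linear system:
  a - b + c = -7/2
  c = -1/2
  a + b + c = -19/2
Solving the system yields a = -6, b = -3, c = -1/2.
So p(n) = -6n^2 - 3n - 1/2.
Check: p(0) = -1/2. ✓

p(n) = -6n^2 - 3n - 1/2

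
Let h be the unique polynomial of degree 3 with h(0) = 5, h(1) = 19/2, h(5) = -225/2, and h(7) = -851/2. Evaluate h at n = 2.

Write h(n) = an^3 + bn^2 + cn + d. Substituting each data point gives a linear system:
  d = 5
  a + b + c + d = 19/2
  125a + 25b + 5c + d = -225/2
  343a + 49b + 7c + d = -851/2
Solving the system yields a = -2, b = 5, c = 3/2, d = 5.
So h(n) = -2n^3 + 5n^2 + (3/2)n + 5.
Then h(2) = 12.

12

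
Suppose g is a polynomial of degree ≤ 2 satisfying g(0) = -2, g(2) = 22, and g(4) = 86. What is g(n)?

g(n) = 5n^2 + 2n - 2

Write g(n) = an^2 + bn + c. Substituting each data point gives a linear system:
  c = -2
  4a + 2b + c = 22
  16a + 4b + c = 86
Solving the system yields a = 5, b = 2, c = -2.
So g(n) = 5n² + 2n - 2.
Check: g(2) = 22. ✓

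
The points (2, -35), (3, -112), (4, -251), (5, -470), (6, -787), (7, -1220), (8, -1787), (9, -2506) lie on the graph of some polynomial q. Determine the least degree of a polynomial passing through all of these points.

Forward differences of the values at t = 2, 3, 4, 5, 6, 7, 8, 9:
  q  : -35  -112  -251  -470  -787  -1220  -1787  -2506
  Δ  : -77  -139  -219  -317  -433  -567  -719
  Δ^2: -62  -80  -98  -116  -134  -152
  Δ^3: -18  -18  -18  -18  -18
  Δ^4: 0  0  0  0
  Δ^5: 0  0  0
  Δ^6: 0  0
  Δ^7: 0
The third differences are constant (-18) and nonzero, while all higher differences vanish, so the minimal degree is 3.

3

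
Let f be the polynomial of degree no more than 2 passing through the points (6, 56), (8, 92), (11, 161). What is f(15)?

281

Write f(n) = an^2 + bn + c. Substituting each data point gives a linear system:
  36a + 6b + c = 56
  64a + 8b + c = 92
  121a + 11b + c = 161
Solving the system yields a = 1, b = 4, c = -4.
So f(n) = n^2 + 4n - 4.
Then f(15) = 281.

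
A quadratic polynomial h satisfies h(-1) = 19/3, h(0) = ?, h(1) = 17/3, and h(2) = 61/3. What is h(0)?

The 3 known points determine the degree-2 polynomial uniquely.
Write h(x) = ax^2 + bx + c. Substituting each data point gives a linear system:
  a - b + c = 19/3
  a + b + c = 17/3
  4a + 2b + c = 61/3
Solving the system yields a = 5, b = -1/3, c = 1.
So h(x) = 5x^2 - (1/3)x + 1.
Then h(0) = 1.

1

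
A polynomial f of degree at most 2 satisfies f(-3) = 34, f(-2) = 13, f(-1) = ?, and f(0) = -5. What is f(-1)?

On equispaced nodes a degree-2 polynomial has vanishing third forward difference, so
  - f(-3) + 3·f(-2) - 3·f(-1) + f(0) = 0.
Substituting the known values and solving for f(-1):
  -3·f(-1) = 0
  f(-1) = 0.

0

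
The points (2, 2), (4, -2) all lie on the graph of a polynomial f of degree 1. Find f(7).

Using the Lagrange interpolation formula with nodes 2, 4:
  L_0(x) = (x - 4) / -2
  L_1(x) = (x - 2) / 2
Then f(x) = 2·L_0(x) - 2·L_1(x).
Expanding and collecting terms gives f(x) = -2x + 6.
Evaluating at x = 7: f(7) = -8.

-8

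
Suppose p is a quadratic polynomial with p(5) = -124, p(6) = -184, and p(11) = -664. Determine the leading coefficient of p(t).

Write p(t) = at^2 + bt + c. Substituting each data point gives a linear system:
  25a + 5b + c = -124
  36a + 6b + c = -184
  121a + 11b + c = -664
Solving the system yields a = -6, b = 6, c = -4.
So p(t) = -6t^2 + 6t - 4.
The leading coefficient is -6.

-6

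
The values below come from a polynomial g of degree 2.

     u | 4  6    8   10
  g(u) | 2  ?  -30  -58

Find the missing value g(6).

-10

On equispaced nodes a degree-2 polynomial has vanishing third forward difference, so
  - g(4) + 3·g(6) - 3·g(8) + g(10) = 0.
Substituting the known values and solving for g(6):
  3·g(6) = -30
  g(6) = -10.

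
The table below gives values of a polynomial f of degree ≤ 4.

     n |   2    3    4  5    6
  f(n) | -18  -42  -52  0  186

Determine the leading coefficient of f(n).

Write f(n) = an^4 + bn^3 + cn^2 + dn + e. Substituting each data point gives a linear system:
  16a + 8b + 4c + 2d + e = -18
  81a + 27b + 9c + 3d + e = -42
  256a + 64b + 16c + 4d + e = -52
  625a + 125b + 25c + 5d + e = 0
  1296a + 216b + 36c + 6d + e = 186
Solving the system yields a = 1, b = -6, c = 6, d = -5, e = 0.
So f(n) = n⁴ - 6n³ + 6n² - 5n.
The leading coefficient is 1.

1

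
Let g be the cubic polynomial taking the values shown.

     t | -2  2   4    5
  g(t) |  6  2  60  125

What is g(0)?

Using the Lagrange interpolation formula with nodes -2, 2, 4, 5:
  L_0(t) = (t - 2)(t - 4)(t - 5) / -168
  L_1(t) = (t + 2)(t - 4)(t - 5) / 24
  L_2(t) = (t + 2)(t - 2)(t - 5) / -12
  L_3(t) = (t + 2)(t - 2)(t - 4) / 21
Then g(t) = 6·L_0(t) + 2·L_1(t) + 60·L_2(t) + 125·L_3(t).
Expanding and collecting terms gives g(t) = t^3 + t^2 - 5t.
Evaluating at t = 0: g(0) = 0.

0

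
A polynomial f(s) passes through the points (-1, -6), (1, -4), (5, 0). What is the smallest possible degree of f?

Divided differences on the nodes -1, 1, 5:
  order 0: -6  -4  0
  order 1: 1  1
  order 2: 0
The order-1 divided differences are all 1 (nonzero) and every higher order vanishes, so the data lies on a polynomial of degree exactly 1.

1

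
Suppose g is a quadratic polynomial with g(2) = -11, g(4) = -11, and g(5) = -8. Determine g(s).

g(s) = s^2 - 6s - 3

Write g(s) = as^2 + bs + c. Substituting each data point gives a linear system:
  4a + 2b + c = -11
  16a + 4b + c = -11
  25a + 5b + c = -8
Solving the system yields a = 1, b = -6, c = -3.
So g(s) = s^2 - 6s - 3.
Check: g(2) = -11. ✓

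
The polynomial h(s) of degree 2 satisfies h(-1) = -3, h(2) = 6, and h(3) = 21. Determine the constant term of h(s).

-6

Write h(s) = as^2 + bs + c. Substituting each data point gives a linear system:
  a - b + c = -3
  4a + 2b + c = 6
  9a + 3b + c = 21
Solving the system yields a = 3, b = 0, c = -6.
So h(s) = 3s^2 - 6.
The constant term is -6.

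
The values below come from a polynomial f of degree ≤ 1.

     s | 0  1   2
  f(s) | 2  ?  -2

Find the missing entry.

0

On equispaced nodes a degree-1 polynomial has vanishing second forward difference, so
  f(0) - 2·f(1) + f(2) = 0.
Substituting the known values and solving for f(1):
  -2·f(1) = 0
  f(1) = 0.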